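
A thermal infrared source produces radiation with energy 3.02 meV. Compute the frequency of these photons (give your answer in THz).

Convert to SI: E = 3.02 meV = 4.8386 × 10^-22 J.
The photon relation is f = E/h, giving f = 7.302 × 10^11 Hz.
Converting to THz: f = 0.7302 THz ≈ 0.730 THz.

0.730 THz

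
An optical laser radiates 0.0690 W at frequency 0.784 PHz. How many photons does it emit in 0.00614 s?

Total energy: E_total = P·t = 0.0690 × 0.00614 = 4.237 × 10^-4 J.
Per-photon energy: E = 5.195 × 10^-19 J.
N = E_total / E_photon = 8.16 × 10^14.

8.16 × 10^14 photons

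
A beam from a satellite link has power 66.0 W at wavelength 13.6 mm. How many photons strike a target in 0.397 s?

1.79·10^24 photons

Total energy: E_total = P·t = 66.0 × 0.397 = 26.20 J.
Per-photon energy: E = 1.461·10^-23 J.
N = E_total / E_photon = 1.79·10^24.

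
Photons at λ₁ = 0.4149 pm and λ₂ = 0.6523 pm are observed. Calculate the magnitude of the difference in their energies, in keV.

1090 keV

Using E = hc/λ: E₁ = 4.7878e-13 J, E₂ = 3.0453e-13 J.
|ΔE| = |4.7878e-13 − 3.0453e-13| = 1.74e-13 J = 1090 keV.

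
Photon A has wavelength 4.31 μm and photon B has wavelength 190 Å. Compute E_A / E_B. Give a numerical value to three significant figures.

4.41e-3

E_A = 4.609e-20 J (from wavelength = 4.31 μm, via E = hc/λ).
E_B = 1.045e-17 J (from wavelength = 190 Å, via E = hc/λ).
Ratio = 4.609e-20 / 1.045e-17 = 4.41e-3.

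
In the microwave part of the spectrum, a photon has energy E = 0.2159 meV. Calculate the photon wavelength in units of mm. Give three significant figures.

5.74 mm

(h = 6.62607015e-34 J·s, c = 2.99792458e8 m/s, 1 eV = 1.602176634e-19 J.)
Convert to SI: E = 0.2159 meV = 3.4591e-23 J.
Since λ = hc/E for a photon, λ = 0.005743 m.
Converting to mm: λ = 5.743 mm ≈ 5.74 mm.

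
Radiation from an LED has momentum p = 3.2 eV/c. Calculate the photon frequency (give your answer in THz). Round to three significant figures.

774 THz

Convert to SI: p = 3.2 eV/c = 1.7102e-27 kg·m/s.
Since f = pc/h for a photon, f = 7.738e14 Hz.
Converting to THz: f = 773.8 THz ≈ 774 THz.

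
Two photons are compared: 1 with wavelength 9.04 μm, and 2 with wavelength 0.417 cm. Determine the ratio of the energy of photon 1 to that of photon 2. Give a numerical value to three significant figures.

E_1 = 2.197e-20 J (from wavelength = 9.04 μm, via E = hc/λ).
E_2 = 4.764e-23 J (from wavelength = 0.417 cm, via E = hc/λ).
Ratio = 2.197e-20 / 4.764e-23 = 461.

461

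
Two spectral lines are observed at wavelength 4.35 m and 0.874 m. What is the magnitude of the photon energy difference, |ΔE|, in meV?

Using E = hc/λ: E₁ = 4.567 × 10^-26 J, E₂ = 2.273 × 10^-25 J.
|ΔE| = |4.567 × 10^-26 − 2.273 × 10^-25| = 1.82 × 10^-25 J = 1.13 × 10^-3 meV.

1.13 × 10^-3 meV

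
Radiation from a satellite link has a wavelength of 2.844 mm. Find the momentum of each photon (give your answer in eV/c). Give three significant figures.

(h = 6.62607015e-34 J·s, c = 2.99792458e8 m/s, 1 eV = 1.602176634e-19 J.)
In SI units: λ = 2.844 mm = 0.002844 m.
For a photon p = h/λ, so p = 2.330e-31 kg·m/s.
Converting to eV/c: p = 4.360e-4 eV/c ≈ 4.36e-4 eV/c.

4.36e-4 eV/c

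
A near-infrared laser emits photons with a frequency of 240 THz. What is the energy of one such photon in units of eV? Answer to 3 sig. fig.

0.993 eV

(h = 6.62607015e-34 J·s, 1 eV = 1.602176634e-19 J.)
Convert to SI: f = 240 THz = 2.4e14 Hz.
Since E = hf for a photon, E = 1.590e-19 J.
Converting to eV: E = 0.9926 eV ≈ 0.993 eV.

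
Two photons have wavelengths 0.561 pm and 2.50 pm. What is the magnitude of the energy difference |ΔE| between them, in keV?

1710 keV

Using E = hc/λ: E₁ = 3.541 × 10^-13 J, E₂ = 7.946 × 10^-14 J.
|ΔE| = |3.541 × 10^-13 − 7.946 × 10^-14| = 2.75 × 10^-13 J = 1710 keV.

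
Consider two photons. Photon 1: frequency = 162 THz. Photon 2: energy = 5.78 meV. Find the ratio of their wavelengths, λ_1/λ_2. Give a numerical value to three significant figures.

8.63 × 10^-3

λ_1 = 1.851 × 10^-6 m (from frequency = 162 THz, via λ = c/f).
λ_2 = 2.145 × 10^-4 m (from energy = 5.78 meV, via λ = hc/E).
Ratio = 1.851 × 10^-6 / 2.145 × 10^-4 = 8.63 × 10^-3.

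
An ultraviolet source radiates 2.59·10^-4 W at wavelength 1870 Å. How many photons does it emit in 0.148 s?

3.61·10^13 photons

Total energy: E_total = P·t = 2.59·10^-4 × 0.148 = 3.833·10^-5 J.
Per-photon energy: E = 1.062·10^-18 J.
N = E_total / E_photon = 3.61·10^13.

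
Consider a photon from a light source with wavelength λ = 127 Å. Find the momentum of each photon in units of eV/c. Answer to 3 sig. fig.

97.6 eV/c

First convert: λ = 127 Å = 1.27 × 10^-8 m.
The photon relation is p = h/λ, giving p = 5.217 × 10^-26 kg·m/s.
Converting to eV/c: p = 97.63 eV/c ≈ 97.6 eV/c.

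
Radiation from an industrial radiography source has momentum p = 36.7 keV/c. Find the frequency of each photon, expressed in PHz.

(h = 6.62607015·10^-34 J·s, c = 2.99792458·10^8 m/s, 1 eV = 1.602176634·10^-19 J.)
Convert to SI: p = 36.7 keV/c = 1.9614·10^-23 kg·m/s.
Since f = pc/h for a photon, f = 8.874·10^18 Hz.
Converting to PHz: f = 8874 PHz ≈ 8870 PHz.

8870 PHz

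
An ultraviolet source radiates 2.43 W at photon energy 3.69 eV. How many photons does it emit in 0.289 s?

Total energy: E_total = P·t = 2.43 × 0.289 = 0.7023 J.
Per-photon energy: E = 5.912 × 10^-19 J.
N = E_total / E_photon = 1.19 × 10^18.

1.19 × 10^18 photons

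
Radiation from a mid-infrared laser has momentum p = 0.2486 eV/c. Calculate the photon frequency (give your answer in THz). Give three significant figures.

60.1 THz

In SI units: p = 0.2486 eV/c = 1.3286e-28 kg·m/s.
Since f = pc/h for a photon, f = 6.011e13 Hz.
Converting to THz: f = 60.11 THz ≈ 60.1 THz.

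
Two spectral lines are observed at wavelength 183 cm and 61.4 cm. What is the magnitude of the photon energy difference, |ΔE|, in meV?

1.34·10^-3 meV

Using E = hc/λ: E₁ = 1.085·10^-25 J, E₂ = 3.235·10^-25 J.
|ΔE| = |1.085·10^-25 − 3.235·10^-25| = 2.15·10^-25 J = 1.34·10^-3 meV.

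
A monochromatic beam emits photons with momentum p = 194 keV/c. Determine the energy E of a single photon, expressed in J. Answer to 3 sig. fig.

Take c = 2.99792458 × 10^8 m/s, 1 eV = 1.602176634 × 10^-19 J.
First convert: p = 194 keV/c = 1.0368 × 10^-22 kg·m/s.
For a photon E = pc, so E = 3.108 × 10^-14 J.
So E ≈ 3.11 × 10^-14 J.

3.11 × 10^-14 J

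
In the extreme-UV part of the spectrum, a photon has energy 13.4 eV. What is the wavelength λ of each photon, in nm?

92.5 nm

First convert: E = 13.4 eV = 2.1469 × 10^-18 J.
Since λ = hc/E for a photon, λ = 9.253 × 10^-8 m.
Converting to nm: λ = 92.53 nm ≈ 92.5 nm.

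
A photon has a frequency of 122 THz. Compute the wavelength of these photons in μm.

2.46 μm

First convert: f = 122 THz = 1.22 × 10^14 Hz.
For a photon λ = c/f, so λ = 2.457 × 10^-6 m.
Converting to μm: λ = 2.457 μm ≈ 2.46 μm.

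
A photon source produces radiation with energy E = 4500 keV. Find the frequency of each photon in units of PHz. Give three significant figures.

Convert to SI: E = 4500 keV = 7.2098·10^-13 J.
Since f = E/h for a photon, f = 1.088·10^21 Hz.
Converting to PHz: f = 1.088·10^6 PHz ≈ 1.09·10^6 PHz.

1.09·10^6 PHz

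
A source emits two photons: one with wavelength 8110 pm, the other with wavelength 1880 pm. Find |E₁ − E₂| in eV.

Using E = hc/λ: E₁ = 2.449e-17 J, E₂ = 1.057e-16 J.
|ΔE| = |2.449e-17 − 1.057e-16| = 8.12e-17 J = 507 eV.

507 eV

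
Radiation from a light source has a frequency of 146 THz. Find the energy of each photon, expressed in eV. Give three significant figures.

Convert to SI: f = 146 THz = 1.46e14 Hz.
For a photon E = hf, so E = 9.674e-20 J.
Converting to eV: E = 0.6038 eV ≈ 0.604 eV.

0.604 eV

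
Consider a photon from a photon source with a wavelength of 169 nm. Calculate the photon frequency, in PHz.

Take c = 2.99792458·10^8 m/s.
First convert: λ = 169 nm = 1.69·10^-7 m.
For a photon f = c/λ, so f = 1.774·10^15 Hz.
Converting to PHz: f = 1.774 PHz ≈ 1.77 PHz.

1.77 PHz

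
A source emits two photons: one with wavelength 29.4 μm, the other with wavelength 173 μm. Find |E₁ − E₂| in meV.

Using E = hc/λ: E₁ = 6.757 × 10^-21 J, E₂ = 1.148 × 10^-21 J.
|ΔE| = |6.757 × 10^-21 − 1.148 × 10^-21| = 5.61 × 10^-21 J = 35.0 meV.

35.0 meV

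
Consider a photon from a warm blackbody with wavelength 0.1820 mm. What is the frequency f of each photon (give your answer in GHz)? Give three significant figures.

First convert: λ = 0.1820 mm = 1.820 × 10^-4 m.
For a photon f = c/λ, so f = 1.647 × 10^12 Hz.
Converting to GHz: f = 1647 GHz ≈ 1650 GHz.

1650 GHz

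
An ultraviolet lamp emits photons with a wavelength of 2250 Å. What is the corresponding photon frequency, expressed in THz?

1330 THz

(c = 2.99792458 × 10^8 m/s.)
In SI units: λ = 2250 Å = 2.25 × 10^-7 m.
Apply f = c/λ: f = 1.332 × 10^15 Hz.
Converting to THz: f = 1332 THz ≈ 1330 THz.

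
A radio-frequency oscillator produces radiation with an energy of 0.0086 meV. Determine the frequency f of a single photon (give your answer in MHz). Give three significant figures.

2080 MHz

Convert to SI: E = 0.0086 meV = 1.3779e-24 J.
Apply f = E/h: f = 2.079e9 Hz.
Converting to MHz: f = 2079 MHz ≈ 2080 MHz.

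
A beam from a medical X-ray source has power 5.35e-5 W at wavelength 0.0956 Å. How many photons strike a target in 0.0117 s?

3.01e7 photons

Total energy: E_total = P·t = 5.35e-5 × 0.0117 = 6.260e-7 J.
Per-photon energy: E = 2.078e-14 J.
N = E_total / E_photon = 3.01e7.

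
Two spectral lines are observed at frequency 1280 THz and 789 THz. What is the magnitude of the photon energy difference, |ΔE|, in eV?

Using E = hf: E₁ = 8.481 × 10^-19 J, E₂ = 5.228 × 10^-19 J.
|ΔE| = |8.481 × 10^-19 − 5.228 × 10^-19| = 3.25 × 10^-19 J = 2.03 eV.

2.03 eV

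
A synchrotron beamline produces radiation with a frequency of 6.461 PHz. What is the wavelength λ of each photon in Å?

First convert: f = 6.461 PHz = 6.461·10^15 Hz.
The photon relation is λ = c/f, giving λ = 4.640·10^-8 m.
Converting to Å: λ = 464.0 Å ≈ 464 Å.

464 Å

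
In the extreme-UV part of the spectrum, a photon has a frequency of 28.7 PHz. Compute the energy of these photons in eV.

Take h = 6.62607015e-34 J·s, 1 eV = 1.602176634e-19 J.
In SI units: f = 28.7 PHz = 2.87e16 Hz.
For a photon E = hf, so E = 1.902e-17 J.
Converting to eV: E = 118.7 eV ≈ 119 eV.

119 eV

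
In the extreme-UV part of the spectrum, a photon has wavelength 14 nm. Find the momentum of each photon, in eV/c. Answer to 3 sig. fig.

Convert to SI: λ = 14 nm = 1.4 × 10^-8 m.
The photon relation is p = h/λ, giving p = 4.733 × 10^-26 kg·m/s.
Converting to eV/c: p = 88.56 eV/c ≈ 88.6 eV/c.

88.6 eV/c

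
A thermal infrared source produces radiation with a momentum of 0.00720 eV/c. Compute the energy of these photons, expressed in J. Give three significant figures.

Convert to SI: p = 0.00720 eV/c = 3.8479e-30 kg·m/s.
Since E = pc for a photon, E = 1.154e-21 J.
So E ≈ 1.15e-21 J.

1.15e-21 J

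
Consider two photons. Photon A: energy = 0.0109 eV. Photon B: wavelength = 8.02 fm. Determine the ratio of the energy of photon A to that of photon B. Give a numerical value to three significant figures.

7.05 × 10^-11

E_A = 1.746 × 10^-21 J (from energy = 0.0109 eV, via E given directly).
E_B = 2.477 × 10^-11 J (from wavelength = 8.02 fm, via E = hc/λ).
Ratio = 1.746 × 10^-21 / 2.477 × 10^-11 = 7.05 × 10^-11.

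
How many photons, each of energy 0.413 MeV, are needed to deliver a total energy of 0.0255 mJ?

3.85 × 10^8 photons

Per-photon energy: E = 6.617 × 10^-14 J (from energy = 0.413 MeV).
N = E_total / E_photon = 2.55 × 10^-5 J / 6.617 × 10^-14 J = 3.85 × 10^8.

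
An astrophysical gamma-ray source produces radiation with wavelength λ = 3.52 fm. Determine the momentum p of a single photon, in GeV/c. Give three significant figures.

0.352 GeV/c

First convert: λ = 3.52 fm = 3.52 × 10^-15 m.
Apply p = h/λ: p = 1.882 × 10^-19 kg·m/s.
Converting to GeV/c: p = 0.3522 GeV/c ≈ 0.352 GeV/c.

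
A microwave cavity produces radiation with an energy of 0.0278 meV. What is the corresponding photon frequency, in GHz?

Convert to SI: E = 0.0278 meV = 4.4541e-24 J.
Since f = E/h for a photon, f = 6.722e9 Hz.
Converting to GHz: f = 6.722 GHz ≈ 6.72 GHz.

6.72 GHz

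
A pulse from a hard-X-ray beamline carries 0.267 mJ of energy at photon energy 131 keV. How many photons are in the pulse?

Per-photon energy: E = 2.099 × 10^-14 J (from energy = 131 keV).
N = E_total / E_photon = 2.67 × 10^-4 J / 2.099 × 10^-14 J = 1.27 × 10^10.

1.27 × 10^10 photons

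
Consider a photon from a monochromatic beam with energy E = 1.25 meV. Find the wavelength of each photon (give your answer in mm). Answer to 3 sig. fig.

Take h = 6.62607015e-34 J·s, c = 2.99792458e8 m/s, 1 eV = 1.602176634e-19 J.
In SI units: E = 1.25 meV = 2.0027e-22 J.
Apply λ = hc/E: λ = 9.919e-4 m.
Converting to mm: λ = 0.9919 mm ≈ 0.992 mm.

0.992 mm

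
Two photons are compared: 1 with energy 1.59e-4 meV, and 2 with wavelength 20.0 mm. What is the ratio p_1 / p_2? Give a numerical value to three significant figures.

2.56e-3

p_1 = 8.497e-35 kg·m/s (from energy = 1.59e-4 meV, via p = E/c).
p_2 = 3.313e-32 kg·m/s (from wavelength = 20.0 mm, via p = h/λ).
Ratio = 8.497e-35 / 3.313e-32 = 2.56e-3.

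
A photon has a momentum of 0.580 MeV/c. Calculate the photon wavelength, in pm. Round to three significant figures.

2.14 pm

In SI units: p = 0.580 MeV/c = 3.0997·10^-22 kg·m/s.
The photon relation is λ = h/p, giving λ = 2.138·10^-12 m.
Converting to pm: λ = 2.138 pm ≈ 2.14 pm.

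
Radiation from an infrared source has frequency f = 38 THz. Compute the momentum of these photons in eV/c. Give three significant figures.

(h = 6.62607015e-34 J·s, c = 2.99792458e8 m/s, 1 eV = 1.602176634e-19 J.)
In SI units: f = 38 THz = 3.8e13 Hz.
Since p = hf/c for a photon, p = 8.399e-29 kg·m/s.
Converting to eV/c: p = 0.1572 eV/c ≈ 0.157 eV/c.

0.157 eV/c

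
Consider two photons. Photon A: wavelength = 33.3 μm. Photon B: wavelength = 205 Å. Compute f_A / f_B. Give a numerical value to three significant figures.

6.16 × 10^-4

f_A = 9.003 × 10^12 Hz (from wavelength = 33.3 μm, via f = c/λ).
f_B = 1.462 × 10^16 Hz (from wavelength = 205 Å, via f = c/λ).
Ratio = 9.003 × 10^12 / 1.462 × 10^16 = 6.16 × 10^-4.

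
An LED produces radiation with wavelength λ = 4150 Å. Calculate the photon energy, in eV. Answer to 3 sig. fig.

First convert: λ = 4150 Å = 4.15e-7 m.
The photon relation is E = hc/λ, giving E = 4.787e-19 J.
Converting to eV: E = 2.988 eV ≈ 2.99 eV.

2.99 eV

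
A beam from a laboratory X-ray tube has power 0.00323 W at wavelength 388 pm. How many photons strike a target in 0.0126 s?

Total energy: E_total = P·t = 0.00323 × 0.0126 = 4.070 × 10^-5 J.
Per-photon energy: E = 5.120 × 10^-16 J.
N = E_total / E_photon = 7.95 × 10^10.

7.95 × 10^10 photons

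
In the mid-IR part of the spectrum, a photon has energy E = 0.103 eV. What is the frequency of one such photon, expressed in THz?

In SI units: E = 0.103 eV = 1.6502·10^-20 J.
The photon relation is f = E/h, giving f = 2.491·10^13 Hz.
Converting to THz: f = 24.91 THz ≈ 24.9 THz.

24.9 THz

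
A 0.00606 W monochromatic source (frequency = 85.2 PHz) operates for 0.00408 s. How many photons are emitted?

Total energy: E_total = P·t = 0.00606 × 0.00408 = 2.472e-5 J.
Per-photon energy: E = 5.645e-17 J.
N = E_total / E_photon = 4.38e11.

4.38e11 photons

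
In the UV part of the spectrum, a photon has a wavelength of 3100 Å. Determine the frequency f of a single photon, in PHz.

Convert to SI: λ = 3100 Å = 3.10 × 10^-7 m.
For a photon f = c/λ, so f = 9.671 × 10^14 Hz.
Converting to PHz: f = 0.9671 PHz ≈ 0.967 PHz.

0.967 PHz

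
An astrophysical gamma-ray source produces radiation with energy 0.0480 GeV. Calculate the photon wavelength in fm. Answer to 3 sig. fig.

25.8 fm

(h = 6.62607015 × 10^-34 J·s, c = 2.99792458 × 10^8 m/s, 1 eV = 1.602176634 × 10^-19 J.)
In SI units: E = 0.0480 GeV = 7.6904 × 10^-12 J.
The photon relation is λ = hc/E, giving λ = 2.583 × 10^-14 m.
Converting to fm: λ = 25.83 fm ≈ 25.8 fm.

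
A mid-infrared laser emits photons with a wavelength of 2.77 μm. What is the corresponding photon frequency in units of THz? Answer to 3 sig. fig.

108 THz

Convert to SI: λ = 2.77 μm = 2.77 × 10^-6 m.
Apply f = c/λ: f = 1.082 × 10^14 Hz.
Converting to THz: f = 108.2 THz ≈ 108 THz.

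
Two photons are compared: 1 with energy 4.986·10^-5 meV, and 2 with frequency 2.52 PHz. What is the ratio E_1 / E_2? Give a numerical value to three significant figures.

4.78·10^-9

E_1 = 7.988·10^-27 J (from energy = 4.986·10^-5 meV, via E given directly).
E_2 = 1.670·10^-18 J (from frequency = 2.52 PHz, via E = hf).
Ratio = 7.988·10^-27 / 1.670·10^-18 = 4.78·10^-9.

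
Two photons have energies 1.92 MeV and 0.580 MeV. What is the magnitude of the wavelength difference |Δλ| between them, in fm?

1490 fm

Using λ = hc/E: λ₁ = 6.458 × 10^-13 m, λ₂ = 2.138 × 10^-12 m.
|Δλ| = |6.458 × 10^-13 − 2.138 × 10^-12| = 1.49 × 10^-12 m = 1490 fm.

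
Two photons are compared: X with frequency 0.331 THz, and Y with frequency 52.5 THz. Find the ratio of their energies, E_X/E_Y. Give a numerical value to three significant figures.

6.30·10^-3

E_X = 2.193·10^-22 J (from frequency = 0.331 THz, via E = hf).
E_Y = 3.479·10^-20 J (from frequency = 52.5 THz, via E = hf).
Ratio = 2.193·10^-22 / 3.479·10^-20 = 6.30·10^-3.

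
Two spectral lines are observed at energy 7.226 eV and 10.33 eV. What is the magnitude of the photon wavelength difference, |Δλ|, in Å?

516 Å

Using λ = hc/E: λ₁ = 1.7158e-7 m, λ₂ = 1.2002e-7 m.
|Δλ| = |1.7158e-7 − 1.2002e-7| = 5.16e-8 m = 516 Å.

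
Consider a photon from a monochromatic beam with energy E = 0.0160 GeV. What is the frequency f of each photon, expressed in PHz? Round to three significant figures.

First convert: E = 0.0160 GeV = 2.5635·10^-12 J.
The photon relation is f = E/h, giving f = 3.869·10^21 Hz.
Converting to PHz: f = 3.869·10^6 PHz ≈ 3.87·10^6 PHz.

3.87·10^6 PHz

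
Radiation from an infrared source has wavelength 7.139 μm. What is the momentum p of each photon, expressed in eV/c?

First convert: λ = 7.139 μm = 7.139 × 10^-6 m.
The photon relation is p = h/λ, giving p = 9.282 × 10^-29 kg·m/s.
Converting to eV/c: p = 0.1737 eV/c ≈ 0.174 eV/c.

0.174 eV/c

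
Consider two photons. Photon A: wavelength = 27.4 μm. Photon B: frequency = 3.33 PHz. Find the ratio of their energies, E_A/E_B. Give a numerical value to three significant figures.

3.29 × 10^-3

E_A = 7.250 × 10^-21 J (from wavelength = 27.4 μm, via E = hc/λ).
E_B = 2.206 × 10^-18 J (from frequency = 3.33 PHz, via E = hf).
Ratio = 7.250 × 10^-21 / 2.206 × 10^-18 = 3.29 × 10^-3.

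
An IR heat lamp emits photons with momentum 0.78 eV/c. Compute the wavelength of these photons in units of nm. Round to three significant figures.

1590 nm

Use h = 6.62607015e-34 J·s, c = 2.99792458e8 m/s, 1 eV = 1.602176634e-19 J.
In SI units: p = 0.78 eV/c = 4.1685e-28 kg·m/s.
The photon relation is λ = h/p, giving λ = 1.590e-6 m.
Converting to nm: λ = 1590 nm ≈ 1590 nm.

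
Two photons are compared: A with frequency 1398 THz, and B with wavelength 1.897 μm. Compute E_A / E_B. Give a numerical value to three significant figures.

8.85

E_A = 9.263e-19 J (from frequency = 1398 THz, via E = hf).
E_B = 1.047e-19 J (from wavelength = 1.897 μm, via E = hc/λ).
Ratio = 9.263e-19 / 1.047e-19 = 8.85.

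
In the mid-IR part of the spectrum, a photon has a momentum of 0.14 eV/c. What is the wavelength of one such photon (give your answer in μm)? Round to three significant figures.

8.86 μm

Take h = 6.62607015·10^-34 J·s, c = 2.99792458·10^8 m/s, 1 eV = 1.602176634·10^-19 J.
First convert: p = 0.14 eV/c = 7.4820·10^-29 kg·m/s.
Apply λ = h/p: λ = 8.856·10^-6 m.
Converting to μm: λ = 8.856 μm ≈ 8.86 μm.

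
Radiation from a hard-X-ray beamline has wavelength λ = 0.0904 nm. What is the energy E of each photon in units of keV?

13.7 keV

In SI units: λ = 0.0904 nm = 9.04e-11 m.
For a photon E = hc/λ, so E = 2.197e-15 J.
Converting to keV: E = 13.72 keV ≈ 13.7 keV.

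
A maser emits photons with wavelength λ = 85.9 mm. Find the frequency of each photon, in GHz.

Take c = 2.99792458·10^8 m/s.
In SI units: λ = 85.9 mm = 0.0859 m.
Since f = c/λ for a photon, f = 3.490·10^9 Hz.
Converting to GHz: f = 3.490 GHz ≈ 3.49 GHz.

3.49 GHz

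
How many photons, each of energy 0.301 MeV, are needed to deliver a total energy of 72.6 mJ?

Per-photon energy: E = 4.823 × 10^-14 J (from energy = 0.301 MeV).
N = E_total / E_photon = 0.0726 J / 4.823 × 10^-14 J = 1.51 × 10^12.

1.51 × 10^12 photons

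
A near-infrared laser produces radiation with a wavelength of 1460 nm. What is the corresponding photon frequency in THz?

First convert: λ = 1460 nm = 1.46 × 10^-6 m.
The photon relation is f = c/λ, giving f = 2.053 × 10^14 Hz.
Converting to THz: f = 205.3 THz ≈ 205 THz.

205 THz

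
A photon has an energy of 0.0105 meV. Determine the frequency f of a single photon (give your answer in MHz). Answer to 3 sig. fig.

Convert to SI: E = 0.0105 meV = 1.6823e-24 J.
Since f = E/h for a photon, f = 2.539e9 Hz.
Converting to MHz: f = 2539 MHz ≈ 2540 MHz.

2540 MHz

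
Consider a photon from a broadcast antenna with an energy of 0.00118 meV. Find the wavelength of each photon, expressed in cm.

In SI units: E = 0.00118 meV = 1.8906e-25 J.
Apply λ = hc/E: λ = 1.051 m.
Converting to cm: λ = 105.1 cm ≈ 105 cm.

105 cm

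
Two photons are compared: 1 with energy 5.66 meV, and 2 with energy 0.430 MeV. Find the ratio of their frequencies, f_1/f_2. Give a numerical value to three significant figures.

f_1 = 1.369 × 10^12 Hz (from energy = 5.66 meV, via f = E/h).
f_2 = 1.040 × 10^20 Hz (from energy = 0.430 MeV, via f = E/h).
Ratio = 1.369 × 10^12 / 1.040 × 10^20 = 1.32 × 10^-8.

1.32 × 10^-8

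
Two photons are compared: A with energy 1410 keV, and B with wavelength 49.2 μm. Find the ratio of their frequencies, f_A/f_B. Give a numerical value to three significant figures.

5.60 × 10^7

f_A = 3.409 × 10^20 Hz (from energy = 1410 keV, via f = E/h).
f_B = 6.093 × 10^12 Hz (from wavelength = 49.2 μm, via f = c/λ).
Ratio = 3.409 × 10^20 / 6.093 × 10^12 = 5.60 × 10^7.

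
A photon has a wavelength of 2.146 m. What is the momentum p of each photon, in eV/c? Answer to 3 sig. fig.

(h = 6.62607015 × 10^-34 J·s, c = 2.99792458 × 10^8 m/s, 1 eV = 1.602176634 × 10^-19 J.)
Apply p = h/λ: p = 3.088 × 10^-34 kg·m/s.
Converting to eV/c: p = 5.777 × 10^-7 eV/c ≈ 5.78 × 10^-7 eV/c.

5.78 × 10^-7 eV/c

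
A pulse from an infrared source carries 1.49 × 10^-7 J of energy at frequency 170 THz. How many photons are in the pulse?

Per-photon energy: E = 1.126 × 10^-19 J (from frequency = 170 THz).
N = E_total / E_photon = 1.49 × 10^-7 J / 1.126 × 10^-19 J = 1.32 × 10^12.

1.32 × 10^12 photons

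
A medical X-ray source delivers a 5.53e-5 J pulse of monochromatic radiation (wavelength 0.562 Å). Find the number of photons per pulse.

Per-photon energy: E = 3.535e-15 J (from wavelength = 0.562 Å).
N = E_total / E_photon = 5.53e-5 J / 3.535e-15 J = 1.56e10.

1.56e10 photons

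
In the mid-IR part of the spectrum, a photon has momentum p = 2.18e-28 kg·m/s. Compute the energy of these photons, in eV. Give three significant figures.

0.408 eV

Use c = 2.99792458e8 m/s, 1 eV = 1.602176634e-19 J.
For a photon E = pc, so E = 6.535e-20 J.
Converting to eV: E = 0.4079 eV ≈ 0.408 eV.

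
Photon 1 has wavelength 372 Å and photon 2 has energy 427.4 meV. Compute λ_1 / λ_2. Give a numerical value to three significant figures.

λ_1 = 3.720 × 10^-8 m (from wavelength = 372 Å, via λ given directly).
λ_2 = 2.901 × 10^-6 m (from energy = 427.4 meV, via λ = hc/E).
Ratio = 3.720 × 10^-8 / 2.901 × 10^-6 = 0.0128.

0.0128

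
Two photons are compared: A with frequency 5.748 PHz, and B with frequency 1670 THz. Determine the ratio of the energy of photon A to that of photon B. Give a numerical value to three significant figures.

3.44

E_A = 3.809 × 10^-18 J (from frequency = 5.748 PHz, via E = hf).
E_B = 1.107 × 10^-18 J (from frequency = 1670 THz, via E = hf).
Ratio = 3.809 × 10^-18 / 1.107 × 10^-18 = 3.44.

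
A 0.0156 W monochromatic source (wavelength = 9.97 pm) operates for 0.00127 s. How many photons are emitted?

9.94e8 photons

Total energy: E_total = P·t = 0.0156 × 0.00127 = 1.981e-5 J.
Per-photon energy: E = 1.992e-14 J.
N = E_total / E_photon = 9.94e8.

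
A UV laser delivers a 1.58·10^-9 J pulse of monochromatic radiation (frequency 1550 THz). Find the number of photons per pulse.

Per-photon energy: E = 1.027·10^-18 J (from frequency = 1550 THz).
N = E_total / E_photon = 1.58·10^-9 J / 1.027·10^-18 J = 1.54·10^9.

1.54·10^9 photons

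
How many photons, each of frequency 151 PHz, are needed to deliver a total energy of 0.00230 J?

2.30e13 photons

Per-photon energy: E = 1.001e-16 J (from frequency = 151 PHz).
N = E_total / E_photon = 0.00230 J / 1.001e-16 J = 2.30e13.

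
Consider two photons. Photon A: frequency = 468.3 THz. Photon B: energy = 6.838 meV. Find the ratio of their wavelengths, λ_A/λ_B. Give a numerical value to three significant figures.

λ_A = 6.402 × 10^-7 m (from frequency = 468.3 THz, via λ = c/f).
λ_B = 1.813 × 10^-4 m (from energy = 6.838 meV, via λ = hc/E).
Ratio = 6.402 × 10^-7 / 1.813 × 10^-4 = 3.53 × 10^-3.

3.53 × 10^-3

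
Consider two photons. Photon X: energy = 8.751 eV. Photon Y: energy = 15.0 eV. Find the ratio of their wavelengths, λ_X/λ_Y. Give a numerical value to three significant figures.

λ_X = 1.417e-7 m (from energy = 8.751 eV, via λ = hc/E).
λ_Y = 8.266e-8 m (from energy = 15.0 eV, via λ = hc/E).
Ratio = 1.417e-7 / 8.266e-8 = 1.71.

1.71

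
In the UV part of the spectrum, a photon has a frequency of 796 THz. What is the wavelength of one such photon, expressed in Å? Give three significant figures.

3770 Å

First convert: f = 796 THz = 7.96 × 10^14 Hz.
The photon relation is λ = c/f, giving λ = 3.766 × 10^-7 m.
Converting to Å: λ = 3766 Å ≈ 3770 Å.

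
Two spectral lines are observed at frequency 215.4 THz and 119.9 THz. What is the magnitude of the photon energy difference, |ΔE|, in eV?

0.395 eV

Using E = hf: E₁ = 1.4273 × 10^-19 J, E₂ = 7.9447 × 10^-20 J.
|ΔE| = |1.4273 × 10^-19 − 7.9447 × 10^-20| = 6.33 × 10^-20 J = 0.395 eV.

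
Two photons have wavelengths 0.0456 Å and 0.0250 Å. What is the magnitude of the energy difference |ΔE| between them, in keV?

Using E = hc/λ: E₁ = 4.356 × 10^-14 J, E₂ = 7.946 × 10^-14 J.
|ΔE| = |4.356 × 10^-14 − 7.946 × 10^-14| = 3.59 × 10^-14 J = 224 keV.

224 keV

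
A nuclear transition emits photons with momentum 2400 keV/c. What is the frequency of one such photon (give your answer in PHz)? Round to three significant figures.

Use h = 6.62607015e-34 J·s, c = 2.99792458e8 m/s, 1 eV = 1.602176634e-19 J.
First convert: p = 2400 keV/c = 1.2826e-21 kg·m/s.
Apply f = pc/h: f = 5.803e20 Hz.
Converting to PHz: f = 580300 PHz ≈ 5.80e5 PHz.

5.80e5 PHz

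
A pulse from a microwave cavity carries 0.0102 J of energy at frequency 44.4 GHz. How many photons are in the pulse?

3.47 × 10^20 photons

Per-photon energy: E = 2.942 × 10^-23 J (from frequency = 44.4 GHz).
N = E_total / E_photon = 0.0102 J / 2.942 × 10^-23 J = 3.47 × 10^20.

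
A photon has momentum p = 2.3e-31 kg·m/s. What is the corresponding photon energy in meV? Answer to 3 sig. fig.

The photon relation is E = pc, giving E = 6.895e-23 J.
Converting to meV: E = 0.4304 meV ≈ 0.430 meV.

0.430 meV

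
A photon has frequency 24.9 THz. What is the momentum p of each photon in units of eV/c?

First convert: f = 24.9 THz = 2.49 × 10^13 Hz.
The photon relation is p = hf/c, giving p = 5.503 × 10^-29 kg·m/s.
Converting to eV/c: p = 0.1030 eV/c ≈ 0.103 eV/c.

0.103 eV/c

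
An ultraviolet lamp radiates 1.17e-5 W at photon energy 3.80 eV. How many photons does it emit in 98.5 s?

Total energy: E_total = P·t = 1.17e-5 × 98.5 = 0.001152 J.
Per-photon energy: E = 6.088e-19 J.
N = E_total / E_photon = 1.89e15.

1.89e15 photons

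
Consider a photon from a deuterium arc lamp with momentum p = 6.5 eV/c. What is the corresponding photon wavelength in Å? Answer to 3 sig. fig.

1910 Å

Use h = 6.62607015 × 10^-34 J·s, c = 2.99792458 × 10^8 m/s, 1 eV = 1.602176634 × 10^-19 J.
Convert to SI: p = 6.5 eV/c = 3.4738 × 10^-27 kg·m/s.
The photon relation is λ = h/p, giving λ = 1.907 × 10^-7 m.
Converting to Å: λ = 1907 Å ≈ 1910 Å.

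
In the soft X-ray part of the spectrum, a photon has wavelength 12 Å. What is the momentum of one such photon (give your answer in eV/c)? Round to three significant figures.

Use h = 6.62607015 × 10^-34 J·s, c = 2.99792458 × 10^8 m/s, 1 eV = 1.602176634 × 10^-19 J.
First convert: λ = 12 Å = 1.2 × 10^-9 m.
Apply p = h/λ: p = 5.522 × 10^-25 kg·m/s.
Converting to eV/c: p = 1033 eV/c ≈ 1030 eV/c.

1030 eV/c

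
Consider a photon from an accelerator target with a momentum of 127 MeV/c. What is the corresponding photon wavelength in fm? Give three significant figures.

9.76 fm

In SI units: p = 127 MeV/c = 6.7872·10^-20 kg·m/s.
Apply λ = h/p: λ = 9.763·10^-15 m.
Converting to fm: λ = 9.763 fm ≈ 9.76 fm.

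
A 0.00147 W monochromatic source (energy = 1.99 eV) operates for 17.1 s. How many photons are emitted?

7.88e16 photons

Total energy: E_total = P·t = 0.00147 × 17.1 = 0.02514 J.
Per-photon energy: E = 3.188e-19 J.
N = E_total / E_photon = 7.88e16.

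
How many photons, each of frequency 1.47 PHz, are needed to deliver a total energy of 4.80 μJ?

Per-photon energy: E = 9.740e-19 J (from frequency = 1.47 PHz).
N = E_total / E_photon = 4.80e-6 J / 9.740e-19 J = 4.93e12.

4.93e12 photons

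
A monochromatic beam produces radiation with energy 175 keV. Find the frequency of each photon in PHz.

4.23e4 PHz

In SI units: E = 175 keV = 2.8038e-14 J.
For a photon f = E/h, so f = 4.231e19 Hz.
Converting to PHz: f = 42310 PHz ≈ 4.23e4 PHz.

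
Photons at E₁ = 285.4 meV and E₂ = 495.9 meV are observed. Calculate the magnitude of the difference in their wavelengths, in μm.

Using λ = hc/E: λ₁ = 4.3442e-6 m, λ₂ = 2.5002e-6 m.
|Δλ| = |4.3442e-6 − 2.5002e-6| = 1.84e-6 m = 1.84 μm.

1.84 μm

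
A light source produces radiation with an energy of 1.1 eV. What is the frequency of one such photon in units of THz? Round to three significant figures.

266 THz

First convert: E = 1.1 eV = 1.7624·10^-19 J.
For a photon f = E/h, so f = 2.660·10^14 Hz.
Converting to THz: f = 266.0 THz ≈ 266 THz.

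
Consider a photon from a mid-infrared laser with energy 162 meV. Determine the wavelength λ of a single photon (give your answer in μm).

First convert: E = 162 meV = 2.5955·10^-20 J.
Apply λ = hc/E: λ = 7.653·10^-6 m.
Converting to μm: λ = 7.653 μm ≈ 7.65 μm.

7.65 μm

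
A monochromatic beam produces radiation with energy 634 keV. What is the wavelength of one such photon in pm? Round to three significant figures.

In SI units: E = 634 keV = 1.0158·10^-13 J.
The photon relation is λ = hc/E, giving λ = 1.956·10^-12 m.
Converting to pm: λ = 1.956 pm ≈ 1.96 pm.

1.96 pm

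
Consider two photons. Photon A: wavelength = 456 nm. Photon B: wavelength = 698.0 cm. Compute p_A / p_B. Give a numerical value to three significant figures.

1.53 × 10^7

p_A = 1.453 × 10^-27 kg·m/s (from wavelength = 456 nm, via p = h/λ).
p_B = 9.493 × 10^-35 kg·m/s (from wavelength = 698.0 cm, via p = h/λ).
Ratio = 1.453 × 10^-27 / 9.493 × 10^-35 = 1.53 × 10^7.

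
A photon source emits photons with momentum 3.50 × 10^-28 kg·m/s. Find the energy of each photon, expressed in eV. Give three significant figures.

The photon relation is E = pc, giving E = 1.049 × 10^-19 J.
Converting to eV: E = 0.6549 eV ≈ 0.655 eV.

0.655 eV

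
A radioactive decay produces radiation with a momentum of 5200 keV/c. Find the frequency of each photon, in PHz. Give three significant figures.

1.26 × 10^6 PHz

(h = 6.62607015 × 10^-34 J·s, c = 2.99792458 × 10^8 m/s, 1 eV = 1.602176634 × 10^-19 J.)
In SI units: p = 5200 keV/c = 2.7790 × 10^-21 kg·m/s.
Apply f = pc/h: f = 1.257 × 10^21 Hz.
Converting to PHz: f = 1.257 × 10^6 PHz ≈ 1.26 × 10^6 PHz.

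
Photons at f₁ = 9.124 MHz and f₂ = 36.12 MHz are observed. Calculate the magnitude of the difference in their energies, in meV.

1.12e-4 meV

Using E = hf: E₁ = 6.0456e-27 J, E₂ = 2.3933e-26 J.
|ΔE| = |6.0456e-27 − 2.3933e-26| = 1.79e-26 J = 1.12e-4 meV.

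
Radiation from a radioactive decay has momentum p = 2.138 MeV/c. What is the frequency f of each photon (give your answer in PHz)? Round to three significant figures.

In SI units: p = 2.138 MeV/c = 1.1426e-21 kg·m/s.
Apply f = pc/h: f = 5.170e20 Hz.
Converting to PHz: f = 517000 PHz ≈ 5.17e5 PHz.

5.17e5 PHz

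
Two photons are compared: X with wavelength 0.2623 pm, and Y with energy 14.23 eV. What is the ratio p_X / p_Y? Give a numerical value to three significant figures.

p_X = 2.526·10^-21 kg·m/s (from wavelength = 0.2623 pm, via p = h/λ).
p_Y = 7.605·10^-27 kg·m/s (from energy = 14.23 eV, via p = E/c).
Ratio = 2.526·10^-21 / 7.605·10^-27 = 3.32·10^5.

3.32·10^5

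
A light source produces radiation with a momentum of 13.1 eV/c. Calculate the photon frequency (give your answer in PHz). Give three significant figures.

Convert to SI: p = 13.1 eV/c = 7.0010 × 10^-27 kg·m/s.
The photon relation is f = pc/h, giving f = 3.168 × 10^15 Hz.
Converting to PHz: f = 3.168 PHz ≈ 3.17 PHz.

3.17 PHz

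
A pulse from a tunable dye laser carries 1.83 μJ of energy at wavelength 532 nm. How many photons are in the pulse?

4.90·10^12 photons

Per-photon energy: E = 3.734·10^-19 J (from wavelength = 532 nm).
N = E_total / E_photon = 1.83·10^-6 J / 3.734·10^-19 J = 4.90·10^12.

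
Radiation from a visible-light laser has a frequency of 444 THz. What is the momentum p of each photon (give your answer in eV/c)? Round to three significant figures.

Use h = 6.62607015e-34 J·s, c = 2.99792458e8 m/s, 1 eV = 1.602176634e-19 J.
First convert: f = 444 THz = 4.44e14 Hz.
Apply p = hf/c: p = 9.813e-28 kg·m/s.
Converting to eV/c: p = 1.836 eV/c ≈ 1.84 eV/c.

1.84 eV/c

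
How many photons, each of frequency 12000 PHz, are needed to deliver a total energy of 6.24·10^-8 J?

7.85·10^6 photons

Per-photon energy: E = 7.951·10^-15 J (from frequency = 12000 PHz).
N = E_total / E_photon = 6.24·10^-8 J / 7.951·10^-15 J = 7.85·10^6.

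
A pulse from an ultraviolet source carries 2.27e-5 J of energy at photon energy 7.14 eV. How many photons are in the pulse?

Per-photon energy: E = 1.144e-18 J (from energy = 7.14 eV).
N = E_total / E_photon = 2.27e-5 J / 1.144e-18 J = 1.98e13.

1.98e13 photons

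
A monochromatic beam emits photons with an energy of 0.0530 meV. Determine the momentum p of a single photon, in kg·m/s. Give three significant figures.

2.83 × 10^-32 kg·m/s

(c = 2.99792458 × 10^8 m/s, 1 eV = 1.602176634 × 10^-19 J.)
Convert to SI: E = 0.0530 meV = 8.4915 × 10^-24 J.
The photon relation is p = E/c, giving p = 2.832 × 10^-32 kg·m/s.
So p ≈ 2.83 × 10^-32 kg·m/s.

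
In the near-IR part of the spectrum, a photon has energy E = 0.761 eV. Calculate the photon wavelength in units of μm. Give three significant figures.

1.63 μm

(h = 6.62607015 × 10^-34 J·s, c = 2.99792458 × 10^8 m/s, 1 eV = 1.602176634 × 10^-19 J.)
Convert to SI: E = 0.761 eV = 1.2193 × 10^-19 J.
For a photon λ = hc/E, so λ = 1.629 × 10^-6 m.
Converting to μm: λ = 1.629 μm ≈ 1.63 μm.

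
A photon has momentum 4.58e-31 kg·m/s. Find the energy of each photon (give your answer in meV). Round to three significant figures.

Take c = 2.99792458e8 m/s, 1 eV = 1.602176634e-19 J.
For a photon E = pc, so E = 1.373e-22 J.
Converting to meV: E = 0.8570 meV ≈ 0.857 meV.

0.857 meV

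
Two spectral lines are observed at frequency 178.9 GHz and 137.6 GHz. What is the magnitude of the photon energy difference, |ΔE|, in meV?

0.171 meV

Using E = hf: E₁ = 1.1854 × 10^-22 J, E₂ = 9.1175 × 10^-23 J.
|ΔE| = |1.1854 × 10^-22 − 9.1175 × 10^-23| = 2.74 × 10^-23 J = 0.171 meV.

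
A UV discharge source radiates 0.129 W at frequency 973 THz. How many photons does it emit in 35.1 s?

Total energy: E_total = P·t = 0.129 × 35.1 = 4.528 J.
Per-photon energy: E = 6.447 × 10^-19 J.
N = E_total / E_photon = 7.02 × 10^18.

7.02 × 10^18 photons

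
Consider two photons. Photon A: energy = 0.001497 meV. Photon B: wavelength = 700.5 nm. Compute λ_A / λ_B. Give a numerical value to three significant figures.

1.18·10^6

λ_A = 0.8282 m (from energy = 0.001497 meV, via λ = hc/E).
λ_B = 7.005·10^-7 m (from wavelength = 700.5 nm, via λ given directly).
Ratio = 0.8282 / 7.005·10^-7 = 1.18·10^6.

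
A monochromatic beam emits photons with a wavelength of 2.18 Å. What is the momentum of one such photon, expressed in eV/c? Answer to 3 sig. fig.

Convert to SI: λ = 2.18 Å = 2.18 × 10^-10 m.
The photon relation is p = h/λ, giving p = 3.039 × 10^-24 kg·m/s.
Converting to eV/c: p = 5687 eV/c ≈ 5690 eV/c.

5690 eV/c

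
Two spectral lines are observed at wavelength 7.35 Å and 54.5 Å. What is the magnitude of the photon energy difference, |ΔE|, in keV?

1.46 keV

Using E = hc/λ: E₁ = 2.703 × 10^-16 J, E₂ = 3.645 × 10^-17 J.
|ΔE| = |2.703 × 10^-16 − 3.645 × 10^-17| = 2.34 × 10^-16 J = 1.46 keV.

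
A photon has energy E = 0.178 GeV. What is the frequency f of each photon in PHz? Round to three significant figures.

Use h = 6.62607015e-34 J·s, 1 eV = 1.602176634e-19 J.
First convert: E = 0.178 GeV = 2.8519e-11 J.
The photon relation is f = E/h, giving f = 4.304e22 Hz.
Converting to PHz: f = 4.304e7 PHz ≈ 4.30e7 PHz.

4.30e7 PHz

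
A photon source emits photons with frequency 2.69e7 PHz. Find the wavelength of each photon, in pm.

Use c = 2.99792458e8 m/s.
First convert: f = 2.69e7 PHz = 2.69e22 Hz.
The photon relation is λ = c/f, giving λ = 1.114e-14 m.
Converting to pm: λ = 0.01114 pm ≈ 0.0111 pm.

0.0111 pm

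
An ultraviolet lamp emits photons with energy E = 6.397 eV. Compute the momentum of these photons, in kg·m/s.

3.42e-27 kg·m/s

Use c = 2.99792458e8 m/s, 1 eV = 1.602176634e-19 J.
Convert to SI: E = 6.397 eV = 1.0249e-18 J.
Apply p = E/c: p = 3.419e-27 kg·m/s.
So p ≈ 3.42e-27 kg·m/s.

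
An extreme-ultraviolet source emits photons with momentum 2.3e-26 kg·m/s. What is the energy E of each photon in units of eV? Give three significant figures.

Since E = pc for a photon, E = 6.895e-18 J.
Converting to eV: E = 43.04 eV ≈ 43.0 eV.

43.0 eV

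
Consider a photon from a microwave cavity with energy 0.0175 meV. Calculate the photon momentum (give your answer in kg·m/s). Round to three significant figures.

9.35 × 10^-33 kg·m/s

Use c = 2.99792458 × 10^8 m/s, 1 eV = 1.602176634 × 10^-19 J.
First convert: E = 0.0175 meV = 2.8038 × 10^-24 J.
Since p = E/c for a photon, p = 9.353 × 10^-33 kg·m/s.
So p ≈ 9.35 × 10^-33 kg·m/s.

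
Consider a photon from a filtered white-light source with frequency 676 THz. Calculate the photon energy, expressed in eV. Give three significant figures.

2.80 eV

Take h = 6.62607015 × 10^-34 J·s, 1 eV = 1.602176634 × 10^-19 J.
First convert: f = 676 THz = 6.76 × 10^14 Hz.
Since E = hf for a photon, E = 4.479 × 10^-19 J.
Converting to eV: E = 2.796 eV ≈ 2.80 eV.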